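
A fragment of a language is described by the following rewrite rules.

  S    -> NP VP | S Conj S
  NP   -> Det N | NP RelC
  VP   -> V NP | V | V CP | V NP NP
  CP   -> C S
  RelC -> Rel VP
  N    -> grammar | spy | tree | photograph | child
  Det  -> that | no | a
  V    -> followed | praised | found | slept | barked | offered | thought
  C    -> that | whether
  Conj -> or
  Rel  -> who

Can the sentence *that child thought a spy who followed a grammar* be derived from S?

Grammatical

S
  NP
    Det: that
    N: child
  VP
    V: thought
    NP
      NP
        Det: a
        N: spy
      RelC
        Rel: who
        VP
          V: followed
          NP
            Det: a
            N: grammar
Each bracket corresponds to one application of a listed rule, so the string is derivable from S.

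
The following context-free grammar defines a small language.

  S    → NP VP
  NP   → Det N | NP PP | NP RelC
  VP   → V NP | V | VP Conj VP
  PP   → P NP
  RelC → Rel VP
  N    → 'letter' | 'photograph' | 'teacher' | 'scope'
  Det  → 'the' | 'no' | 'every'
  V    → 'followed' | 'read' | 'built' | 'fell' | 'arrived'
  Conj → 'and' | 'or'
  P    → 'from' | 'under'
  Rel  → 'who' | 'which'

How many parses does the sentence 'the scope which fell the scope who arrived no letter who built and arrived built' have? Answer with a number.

Two of the 9 distinct bracketings:
[S [NP [NP [Det the] [N scope]] [RelC [Rel which] [VP [V fell] [NP [NP [Det the] [N scope]] [RelC [Rel who] [VP [V arrived] [NP [NP [Det no] [N letter]] [RelC [Rel who] [VP [VP [V built]] [Conj and] [VP [V arrived]]]]]]]]]]] [VP [V built]]]
[S [NP [NP [Det the] [N scope]] [RelC [Rel which] [VP [V fell] [NP [NP [Det the] [N scope]] [RelC [Rel who] [VP [VP [V arrived] [NP [NP [Det no] [N letter]] [RelC [Rel who] [VP [V built]]]]] [Conj and] [VP [V arrived]]]]]]]] [VP [V built]]]
The trees differ in how a recursive rule is bracketed over the same span.

9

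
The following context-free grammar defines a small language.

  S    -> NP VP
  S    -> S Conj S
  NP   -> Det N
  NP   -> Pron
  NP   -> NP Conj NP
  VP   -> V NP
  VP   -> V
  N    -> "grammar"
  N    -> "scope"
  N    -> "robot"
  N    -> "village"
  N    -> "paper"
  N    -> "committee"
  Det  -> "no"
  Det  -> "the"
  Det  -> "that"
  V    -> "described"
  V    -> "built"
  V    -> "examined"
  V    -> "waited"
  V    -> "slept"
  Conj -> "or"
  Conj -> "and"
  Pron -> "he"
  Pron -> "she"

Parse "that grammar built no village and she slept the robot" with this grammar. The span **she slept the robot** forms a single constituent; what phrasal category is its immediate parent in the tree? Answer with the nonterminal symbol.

S

[S [S [NP [Det that] [N grammar]] [VP [V built] [NP [Det no] [N village]]]] [Conj and] [S [NP [Pron she]] [VP [V slept] [NP [Det the] [N robot]]]]]
The span 'she slept the robot' is the S node built by S → NP VP.
Its mother is the S built by S → S Conj S.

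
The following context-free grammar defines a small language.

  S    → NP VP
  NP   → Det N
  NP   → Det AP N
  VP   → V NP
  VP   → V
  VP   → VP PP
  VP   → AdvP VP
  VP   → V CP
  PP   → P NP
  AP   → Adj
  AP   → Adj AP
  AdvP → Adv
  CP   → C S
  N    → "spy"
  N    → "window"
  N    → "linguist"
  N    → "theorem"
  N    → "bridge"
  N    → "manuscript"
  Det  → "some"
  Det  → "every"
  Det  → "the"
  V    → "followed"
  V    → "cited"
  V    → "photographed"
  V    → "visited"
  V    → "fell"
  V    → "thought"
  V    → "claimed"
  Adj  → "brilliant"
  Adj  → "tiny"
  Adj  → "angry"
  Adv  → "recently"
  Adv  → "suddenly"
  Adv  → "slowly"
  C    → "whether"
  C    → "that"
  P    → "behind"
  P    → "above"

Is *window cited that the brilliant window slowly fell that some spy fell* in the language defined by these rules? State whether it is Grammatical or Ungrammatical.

Ungrammatical

For S → NP VP, no prefix of the string parses as an NP.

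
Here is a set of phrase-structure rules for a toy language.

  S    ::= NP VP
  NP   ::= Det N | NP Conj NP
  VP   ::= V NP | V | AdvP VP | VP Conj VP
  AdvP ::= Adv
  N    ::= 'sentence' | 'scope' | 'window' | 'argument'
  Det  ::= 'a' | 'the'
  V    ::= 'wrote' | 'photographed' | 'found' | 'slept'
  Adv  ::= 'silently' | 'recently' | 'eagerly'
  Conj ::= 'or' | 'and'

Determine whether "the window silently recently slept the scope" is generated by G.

S
  NP
    Det: the
    N: window
  VP
    AdvP
      Adv: silently
    VP
      AdvP
        Adv: recently
      VP
        V: slept
        NP
          Det: the
          N: scope
Each bracket corresponds to one application of a listed rule, so the string is derivable from S.

Grammatical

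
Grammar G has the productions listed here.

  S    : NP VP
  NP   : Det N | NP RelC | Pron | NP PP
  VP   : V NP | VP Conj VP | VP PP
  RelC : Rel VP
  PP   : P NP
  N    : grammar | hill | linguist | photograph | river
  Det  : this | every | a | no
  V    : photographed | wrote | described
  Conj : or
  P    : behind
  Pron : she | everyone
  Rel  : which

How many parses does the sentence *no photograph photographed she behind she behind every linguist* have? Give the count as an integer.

Two of the 5 distinct bracketings:
[S [NP [Det no] [N photograph]] [VP [V photographed] [NP [NP [Pron she]] [PP [P behind] [NP [NP [Pron she]] [PP [P behind] [NP [Det every] [N linguist]]]]]]]]
[S [NP [Det no] [N photograph]] [VP [V photographed] [NP [NP [NP [Pron she]] [PP [P behind] [NP [Pron she]]]] [PP [P behind] [NP [Det every] [N linguist]]]]]]
The trees differ in how a recursive rule is bracketed over the same span.

5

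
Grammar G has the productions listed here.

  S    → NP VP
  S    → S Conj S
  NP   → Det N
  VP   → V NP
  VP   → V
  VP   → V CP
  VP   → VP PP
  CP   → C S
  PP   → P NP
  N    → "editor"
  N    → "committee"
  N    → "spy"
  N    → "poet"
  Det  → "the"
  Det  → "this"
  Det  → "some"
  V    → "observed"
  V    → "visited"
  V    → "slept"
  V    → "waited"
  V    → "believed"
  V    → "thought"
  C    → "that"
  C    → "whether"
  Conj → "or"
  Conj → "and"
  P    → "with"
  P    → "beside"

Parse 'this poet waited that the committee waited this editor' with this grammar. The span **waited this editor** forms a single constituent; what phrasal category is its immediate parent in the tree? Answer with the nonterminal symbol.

S
  NP
    Det: this
    N: poet
  VP
    V: waited
    CP
      C: that
      S
        NP
          Det: the
          N: committee
        VP
          V: waited
          NP
            Det: this
            N: editor
The span 'waited this editor' is the VP node built by VP → V NP.
Its mother is the S built by S → NP VP.

S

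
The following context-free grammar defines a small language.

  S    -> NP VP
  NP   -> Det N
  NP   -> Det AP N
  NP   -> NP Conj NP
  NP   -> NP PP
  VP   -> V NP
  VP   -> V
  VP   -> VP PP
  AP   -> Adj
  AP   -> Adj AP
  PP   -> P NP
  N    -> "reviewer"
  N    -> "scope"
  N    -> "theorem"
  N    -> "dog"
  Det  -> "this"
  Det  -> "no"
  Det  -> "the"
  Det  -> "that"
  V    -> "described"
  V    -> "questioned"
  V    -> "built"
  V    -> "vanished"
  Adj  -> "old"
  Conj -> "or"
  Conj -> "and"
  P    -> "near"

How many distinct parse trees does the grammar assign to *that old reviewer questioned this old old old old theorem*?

[S [NP [Det that] [AP [Adj old]] [N reviewer]] [VP [V questioned] [NP [Det this] [AP [Adj old] [AP [Adj old] [AP [Adj old] [AP [Adj old]]]]] [N theorem]]]]
No rule offers an alternative attachment or grouping for any span, so this is the only derivation.

1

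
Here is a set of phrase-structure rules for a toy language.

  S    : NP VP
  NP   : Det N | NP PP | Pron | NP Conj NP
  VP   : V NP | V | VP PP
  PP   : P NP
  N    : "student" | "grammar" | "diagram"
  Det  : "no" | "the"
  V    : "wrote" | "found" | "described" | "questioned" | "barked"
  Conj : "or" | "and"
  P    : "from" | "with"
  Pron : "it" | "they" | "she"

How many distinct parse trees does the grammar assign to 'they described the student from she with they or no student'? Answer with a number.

Two of the 9 distinct bracketings:
[S [NP [Pron they]] [VP [V described] [NP [NP [Det the] [N student]] [PP [P from] [NP [NP [Pron she]] [PP [P with] [NP [NP [Pron they]] [Conj or] [NP [Det no] [N student]]]]]]]]]
[S [NP [Pron they]] [VP [V described] [NP [NP [Det the] [N student]] [PP [P from] [NP [NP [NP [Pron she]] [PP [P with] [NP [Pron they]]]] [Conj or] [NP [Det no] [N student]]]]]]]
The trees differ in how a recursive rule is bracketed over the same span.

9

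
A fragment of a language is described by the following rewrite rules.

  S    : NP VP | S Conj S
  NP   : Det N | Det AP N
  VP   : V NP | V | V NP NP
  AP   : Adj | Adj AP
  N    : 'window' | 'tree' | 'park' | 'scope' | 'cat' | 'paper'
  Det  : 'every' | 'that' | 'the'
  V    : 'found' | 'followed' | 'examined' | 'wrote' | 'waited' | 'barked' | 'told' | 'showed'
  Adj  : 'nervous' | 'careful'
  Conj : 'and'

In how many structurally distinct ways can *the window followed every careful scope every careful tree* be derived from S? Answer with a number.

[S [NP [Det the] [N window]] [VP [V followed] [NP [Det every] [AP [Adj careful]] [N scope]] [NP [Det every] [AP [Adj careful]] [N tree]]]]
No rule offers an alternative attachment or grouping for any span, so this is the only derivation.

1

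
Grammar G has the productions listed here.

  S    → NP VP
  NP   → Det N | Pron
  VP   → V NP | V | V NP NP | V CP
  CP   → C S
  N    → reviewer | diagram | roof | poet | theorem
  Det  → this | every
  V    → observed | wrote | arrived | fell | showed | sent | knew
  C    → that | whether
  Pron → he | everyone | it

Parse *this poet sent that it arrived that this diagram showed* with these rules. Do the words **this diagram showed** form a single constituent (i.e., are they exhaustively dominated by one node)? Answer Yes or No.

Yes

[S [NP [Det this] [N poet]] [VP [V sent] [CP [C that] [S [NP [Pron it]] [VP [V arrived] [CP [C that] [S [NP [Det this] [N diagram]] [VP [V showed]]]]]]]]]
The words 'this diagram showed' are exhaustively dominated by a single S node (built by S → NP VP), so they form a constituent.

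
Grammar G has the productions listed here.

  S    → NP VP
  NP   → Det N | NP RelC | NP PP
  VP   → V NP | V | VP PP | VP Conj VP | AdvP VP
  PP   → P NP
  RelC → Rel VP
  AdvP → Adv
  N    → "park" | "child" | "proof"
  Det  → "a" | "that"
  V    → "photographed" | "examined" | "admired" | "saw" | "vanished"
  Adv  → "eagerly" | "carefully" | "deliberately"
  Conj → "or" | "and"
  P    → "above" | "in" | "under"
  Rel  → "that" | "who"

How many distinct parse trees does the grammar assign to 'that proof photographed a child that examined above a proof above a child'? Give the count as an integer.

Two of the 9 distinct bracketings:
[S [NP [Det that] [N proof]] [VP [V photographed] [NP [NP [Det a] [N child]] [RelC [Rel that] [VP [VP [V examined]] [PP [P above] [NP [NP [Det a] [N proof]] [PP [P above] [NP [Det a] [N child]]]]]]]]]]
[S [NP [Det that] [N proof]] [VP [V photographed] [NP [NP [Det a] [N child]] [RelC [Rel that] [VP [VP [VP [V examined]] [PP [P above] [NP [Det a] [N proof]]]] [PP [P above] [NP [Det a] [N child]]]]]]]]
The difference turns on whether NP → NP PP is used at the relevant span, versus an alternative expansion of NP.

9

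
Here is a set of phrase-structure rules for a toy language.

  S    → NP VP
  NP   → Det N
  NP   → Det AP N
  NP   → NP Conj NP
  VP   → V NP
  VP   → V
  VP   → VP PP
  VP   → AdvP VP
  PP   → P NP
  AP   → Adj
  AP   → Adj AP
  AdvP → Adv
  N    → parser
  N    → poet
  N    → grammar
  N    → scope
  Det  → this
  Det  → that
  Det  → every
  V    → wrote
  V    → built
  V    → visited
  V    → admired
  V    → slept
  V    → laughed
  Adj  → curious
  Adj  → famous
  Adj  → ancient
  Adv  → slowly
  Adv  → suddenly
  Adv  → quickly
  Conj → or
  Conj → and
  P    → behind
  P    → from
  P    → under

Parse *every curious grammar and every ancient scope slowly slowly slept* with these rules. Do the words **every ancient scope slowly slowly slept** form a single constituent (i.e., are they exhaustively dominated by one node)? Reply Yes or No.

[S [NP [NP [Det every] [AP [Adj curious]] [N grammar]] [Conj and] [NP [Det every] [AP [Adj ancient]] [N scope]]] [VP [AdvP [Adv slowly]] [VP [AdvP [Adv slowly]] [VP [V slept]]]]]
The smallest constituent containing 'every ancient scope slowly slowly slept' is the S spanning 'every curious grammar and every ancient scope slowly slowly slept'; no single node in the tree dominates exactly the given words.

No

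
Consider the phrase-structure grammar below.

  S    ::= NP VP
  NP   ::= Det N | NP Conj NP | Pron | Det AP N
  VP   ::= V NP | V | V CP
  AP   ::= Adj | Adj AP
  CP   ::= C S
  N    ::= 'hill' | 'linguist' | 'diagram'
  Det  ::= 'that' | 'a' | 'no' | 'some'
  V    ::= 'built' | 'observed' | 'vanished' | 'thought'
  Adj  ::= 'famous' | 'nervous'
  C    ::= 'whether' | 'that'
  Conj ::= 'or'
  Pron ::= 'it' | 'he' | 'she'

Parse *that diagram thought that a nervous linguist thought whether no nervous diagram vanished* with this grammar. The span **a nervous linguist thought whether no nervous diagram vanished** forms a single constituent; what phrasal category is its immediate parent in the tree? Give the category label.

S
  NP
    Det: that
    N: diagram
  VP
    V: thought
    CP
      C: that
      S
        NP
          Det: a
          AP
            Adj: nervous
          N: linguist
        VP
          V: thought
          CP
            C: whether
            S
              NP
                Det: no
                AP
                  Adj: nervous
                N: diagram
              VP
                V: vanished
The span 'a nervous linguist thought whether no nervous diagram vanished' is the S node built by S → NP VP.
Its mother is the CP built by CP → C S.

CP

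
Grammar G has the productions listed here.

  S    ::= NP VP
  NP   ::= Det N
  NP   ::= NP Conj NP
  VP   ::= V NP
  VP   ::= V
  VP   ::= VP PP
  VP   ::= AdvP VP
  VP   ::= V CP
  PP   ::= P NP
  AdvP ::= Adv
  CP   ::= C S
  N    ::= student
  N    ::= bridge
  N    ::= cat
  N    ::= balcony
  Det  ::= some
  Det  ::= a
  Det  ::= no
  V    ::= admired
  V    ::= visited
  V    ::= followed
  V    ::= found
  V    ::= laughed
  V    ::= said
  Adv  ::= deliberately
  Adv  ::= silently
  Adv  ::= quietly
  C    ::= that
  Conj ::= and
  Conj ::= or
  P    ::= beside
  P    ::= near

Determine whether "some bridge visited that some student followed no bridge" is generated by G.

S
  NP
    Det: some
    N: bridge
  VP
    V: visited
    CP
      C: that
      S
        NP
          Det: some
          N: student
        VP
          V: followed
          NP
            Det: no
            N: bridge
The bracketing above is licensed at every node by one of the given productions, with S at the root.

Grammatical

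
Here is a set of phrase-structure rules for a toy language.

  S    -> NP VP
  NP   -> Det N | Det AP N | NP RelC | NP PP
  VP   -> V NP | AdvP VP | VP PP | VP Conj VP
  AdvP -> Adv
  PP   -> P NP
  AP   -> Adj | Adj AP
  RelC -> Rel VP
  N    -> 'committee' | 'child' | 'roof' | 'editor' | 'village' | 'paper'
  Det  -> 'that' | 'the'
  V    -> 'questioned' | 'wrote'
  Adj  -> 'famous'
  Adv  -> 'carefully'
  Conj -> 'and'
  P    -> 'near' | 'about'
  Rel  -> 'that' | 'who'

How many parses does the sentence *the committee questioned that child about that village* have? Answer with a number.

The two bracketings:
[S [NP [Det the] [N committee]] [VP [V questioned] [NP [NP [Det that] [N child]] [PP [P about] [NP [Det that] [N village]]]]]]
[S [NP [Det the] [N committee]] [VP [VP [V questioned] [NP [Det that] [N child]]] [PP [P about] [NP [Det that] [N village]]]]]
The difference turns on whether NP → NP PP is used at the relevant span, versus an alternative expansion of NP.

2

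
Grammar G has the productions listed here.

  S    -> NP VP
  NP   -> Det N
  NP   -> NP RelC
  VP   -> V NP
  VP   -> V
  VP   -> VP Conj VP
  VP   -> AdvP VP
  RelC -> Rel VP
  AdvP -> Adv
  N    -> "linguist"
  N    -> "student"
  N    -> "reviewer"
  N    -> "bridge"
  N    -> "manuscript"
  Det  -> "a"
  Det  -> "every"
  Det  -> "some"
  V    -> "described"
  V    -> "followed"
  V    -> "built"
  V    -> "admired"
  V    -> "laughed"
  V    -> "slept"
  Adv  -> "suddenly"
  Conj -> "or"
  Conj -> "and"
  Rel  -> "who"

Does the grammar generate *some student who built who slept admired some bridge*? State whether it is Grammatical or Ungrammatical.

Grammatical

S
  NP
    NP
      NP
        Det: some
        N: student
      RelC
        Rel: who
        VP
          V: built
    RelC
      Rel: who
      VP
        V: slept
  VP
    V: admired
    NP
      Det: some
      N: bridge
The bracketing above is licensed at every node by one of the given productions, with S at the root.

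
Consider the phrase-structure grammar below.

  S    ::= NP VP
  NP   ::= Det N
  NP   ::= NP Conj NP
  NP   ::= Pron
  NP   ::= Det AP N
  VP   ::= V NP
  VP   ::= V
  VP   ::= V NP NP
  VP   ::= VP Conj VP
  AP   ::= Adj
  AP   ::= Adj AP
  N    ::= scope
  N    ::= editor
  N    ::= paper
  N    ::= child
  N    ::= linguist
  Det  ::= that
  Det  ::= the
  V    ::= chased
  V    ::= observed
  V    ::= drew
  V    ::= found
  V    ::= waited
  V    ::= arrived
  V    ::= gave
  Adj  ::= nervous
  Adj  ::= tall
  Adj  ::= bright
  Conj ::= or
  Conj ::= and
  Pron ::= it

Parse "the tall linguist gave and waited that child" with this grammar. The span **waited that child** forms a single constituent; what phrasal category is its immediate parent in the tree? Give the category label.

VP

S
  NP
    Det: the
    AP
      Adj: tall
    N: linguist
  VP
    VP
      V: gave
    Conj: and
    VP
      V: waited
      NP
        Det: that
        N: child
The span 'waited that child' is the VP node built by VP → V NP.
Its mother is the VP built by VP → VP Conj VP.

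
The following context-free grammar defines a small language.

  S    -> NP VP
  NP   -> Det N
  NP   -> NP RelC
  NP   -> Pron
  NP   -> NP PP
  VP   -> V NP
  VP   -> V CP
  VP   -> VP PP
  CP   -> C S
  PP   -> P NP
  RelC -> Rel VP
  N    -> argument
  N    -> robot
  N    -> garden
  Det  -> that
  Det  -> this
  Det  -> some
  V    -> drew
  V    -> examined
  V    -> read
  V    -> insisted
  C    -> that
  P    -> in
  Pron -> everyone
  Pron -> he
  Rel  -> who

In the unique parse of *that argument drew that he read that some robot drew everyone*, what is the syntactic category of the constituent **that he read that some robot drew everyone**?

S
  NP
    Det: that
    N: argument
  VP
    V: drew
    CP
      C: that
      S
        NP
          Pron: he
        VP
          V: read
          CP
            C: that
            S
              NP
                Det: some
                N: robot
              VP
                V: drew
                NP
                  Pron: everyone
The span 'that he read that some robot drew everyone' is the CP node built by CP → C S.

CP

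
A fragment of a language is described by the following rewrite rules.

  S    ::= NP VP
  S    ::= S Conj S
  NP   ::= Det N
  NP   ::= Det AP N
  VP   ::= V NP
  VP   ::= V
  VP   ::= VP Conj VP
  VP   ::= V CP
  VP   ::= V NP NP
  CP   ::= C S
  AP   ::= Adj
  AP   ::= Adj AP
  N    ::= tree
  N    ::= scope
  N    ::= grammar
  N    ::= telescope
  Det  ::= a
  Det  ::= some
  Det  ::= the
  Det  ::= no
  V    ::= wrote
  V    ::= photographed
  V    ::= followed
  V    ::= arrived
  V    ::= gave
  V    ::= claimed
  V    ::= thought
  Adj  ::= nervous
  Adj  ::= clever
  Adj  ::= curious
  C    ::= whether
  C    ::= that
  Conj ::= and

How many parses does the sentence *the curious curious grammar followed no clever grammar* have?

[S [NP [Det the] [AP [Adj curious] [AP [Adj curious]]] [N grammar]] [VP [V followed] [NP [Det no] [AP [Adj clever]] [N grammar]]]]
No rule offers an alternative attachment or grouping for any span, so this is the only derivation.

1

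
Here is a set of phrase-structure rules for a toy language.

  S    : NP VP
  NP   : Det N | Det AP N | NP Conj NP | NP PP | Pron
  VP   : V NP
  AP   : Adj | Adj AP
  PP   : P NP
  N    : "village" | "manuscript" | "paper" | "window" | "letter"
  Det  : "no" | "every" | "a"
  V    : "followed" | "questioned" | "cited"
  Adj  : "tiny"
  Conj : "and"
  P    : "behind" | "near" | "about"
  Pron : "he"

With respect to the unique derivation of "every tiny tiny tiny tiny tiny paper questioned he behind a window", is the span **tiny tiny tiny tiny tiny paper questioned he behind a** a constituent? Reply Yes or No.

No

[S [NP [Det every] [AP [Adj tiny] [AP [Adj tiny] [AP [Adj tiny] [AP [Adj tiny] [AP [Adj tiny]]]]]] [N paper]] [VP [V questioned] [NP [NP [Pron he]] [PP [P behind] [NP [Det a] [N window]]]]]]
The smallest constituent containing 'tiny tiny tiny tiny tiny paper questioned he behind a' is the S spanning 'every tiny tiny tiny tiny tiny paper questioned he behind a window'; no single node in the tree dominates exactly the given words.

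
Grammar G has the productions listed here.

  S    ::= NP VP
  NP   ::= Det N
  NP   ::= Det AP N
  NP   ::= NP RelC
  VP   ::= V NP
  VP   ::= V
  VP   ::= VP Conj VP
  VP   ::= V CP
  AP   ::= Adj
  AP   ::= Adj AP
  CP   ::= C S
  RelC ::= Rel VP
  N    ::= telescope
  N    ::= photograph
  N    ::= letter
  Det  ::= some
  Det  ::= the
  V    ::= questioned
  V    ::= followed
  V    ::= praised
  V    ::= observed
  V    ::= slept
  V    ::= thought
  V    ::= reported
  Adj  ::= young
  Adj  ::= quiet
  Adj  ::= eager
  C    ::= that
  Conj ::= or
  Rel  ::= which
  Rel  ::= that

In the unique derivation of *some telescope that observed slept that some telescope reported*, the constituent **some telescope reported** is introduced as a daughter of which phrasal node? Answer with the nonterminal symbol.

[S [NP [NP [Det some] [N telescope]] [RelC [Rel that] [VP [V observed]]]] [VP [V slept] [CP [C that] [S [NP [Det some] [N telescope]] [VP [V reported]]]]]]
The span 'some telescope reported' is the S node built by S → NP VP.
Its mother is the CP built by CP → C S.

CP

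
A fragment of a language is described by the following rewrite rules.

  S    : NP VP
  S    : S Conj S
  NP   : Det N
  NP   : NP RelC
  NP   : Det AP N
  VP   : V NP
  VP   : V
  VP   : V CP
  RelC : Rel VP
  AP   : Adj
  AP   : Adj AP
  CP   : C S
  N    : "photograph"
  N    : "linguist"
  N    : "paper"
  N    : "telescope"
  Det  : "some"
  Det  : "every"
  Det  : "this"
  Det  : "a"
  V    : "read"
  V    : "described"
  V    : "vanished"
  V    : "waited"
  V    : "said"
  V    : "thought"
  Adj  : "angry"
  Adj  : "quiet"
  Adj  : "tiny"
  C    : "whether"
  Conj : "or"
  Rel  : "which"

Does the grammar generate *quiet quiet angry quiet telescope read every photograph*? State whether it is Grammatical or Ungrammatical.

Ungrammatical

For S → NP VP, no prefix of the string parses as an NP. The alternative S rule S → S Conj S likewise has no satisfying split.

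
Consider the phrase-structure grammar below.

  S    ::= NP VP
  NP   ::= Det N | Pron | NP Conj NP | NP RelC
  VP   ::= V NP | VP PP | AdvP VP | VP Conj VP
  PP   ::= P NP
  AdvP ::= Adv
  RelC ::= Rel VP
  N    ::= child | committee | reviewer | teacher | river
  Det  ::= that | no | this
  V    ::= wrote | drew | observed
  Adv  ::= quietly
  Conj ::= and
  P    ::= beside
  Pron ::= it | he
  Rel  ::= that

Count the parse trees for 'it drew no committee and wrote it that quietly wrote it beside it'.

Two of the 4 distinct bracketings:
[S [NP [Pron it]] [VP [VP [VP [V drew] [NP [Det no] [N committee]]] [Conj and] [VP [V wrote] [NP [NP [Pron it]] [RelC [Rel that] [VP [AdvP [Adv quietly]] [VP [V wrote] [NP [Pron it]]]]]]]] [PP [P beside] [NP [Pron it]]]]]
[S [NP [Pron it]] [VP [VP [V drew] [NP [Det no] [N committee]]] [Conj and] [VP [V wrote] [NP [NP [Pron it]] [RelC [Rel that] [VP [VP [AdvP [Adv quietly]] [VP [V wrote] [NP [Pron it]]]] [PP [P beside] [NP [Pron it]]]]]]]]]
The trees differ in how a recursive rule is bracketed over the same span.

4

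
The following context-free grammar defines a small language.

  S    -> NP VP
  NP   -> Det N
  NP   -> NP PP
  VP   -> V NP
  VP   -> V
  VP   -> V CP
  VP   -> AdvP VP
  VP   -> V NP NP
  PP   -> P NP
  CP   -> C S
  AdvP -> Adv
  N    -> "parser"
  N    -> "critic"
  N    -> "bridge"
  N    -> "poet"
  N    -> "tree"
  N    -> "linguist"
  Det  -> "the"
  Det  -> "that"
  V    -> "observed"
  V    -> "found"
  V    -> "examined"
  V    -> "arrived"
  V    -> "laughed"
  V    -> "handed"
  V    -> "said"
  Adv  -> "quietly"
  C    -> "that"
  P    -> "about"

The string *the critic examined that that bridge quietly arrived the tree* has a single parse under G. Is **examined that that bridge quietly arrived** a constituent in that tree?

[S [NP [Det the] [N critic]] [VP [V examined] [CP [C that] [S [NP [Det that] [N bridge]] [VP [AdvP [Adv quietly]] [VP [V arrived] [NP [Det the] [N tree]]]]]]]]
The smallest constituent containing 'examined that that bridge quietly arrived' is the VP spanning 'examined that that bridge quietly arrived the tree'; no single node in the tree dominates exactly the given words.

No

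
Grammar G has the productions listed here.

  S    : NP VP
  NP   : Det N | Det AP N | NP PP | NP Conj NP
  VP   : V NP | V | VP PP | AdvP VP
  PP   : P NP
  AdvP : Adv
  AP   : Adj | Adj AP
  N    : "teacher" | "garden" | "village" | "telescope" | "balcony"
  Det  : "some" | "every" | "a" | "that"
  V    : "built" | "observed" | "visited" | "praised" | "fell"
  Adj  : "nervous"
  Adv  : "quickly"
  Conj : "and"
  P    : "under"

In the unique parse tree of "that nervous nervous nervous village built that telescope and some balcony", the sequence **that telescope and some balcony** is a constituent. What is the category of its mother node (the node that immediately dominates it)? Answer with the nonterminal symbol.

[S [NP [Det that] [AP [Adj nervous] [AP [Adj nervous] [AP [Adj nervous]]]] [N village]] [VP [V built] [NP [NP [Det that] [N telescope]] [Conj and] [NP [Det some] [N balcony]]]]]
The span 'that telescope and some balcony' is the NP node built by NP → NP Conj NP.
Its mother is the VP built by VP → V NP.

VP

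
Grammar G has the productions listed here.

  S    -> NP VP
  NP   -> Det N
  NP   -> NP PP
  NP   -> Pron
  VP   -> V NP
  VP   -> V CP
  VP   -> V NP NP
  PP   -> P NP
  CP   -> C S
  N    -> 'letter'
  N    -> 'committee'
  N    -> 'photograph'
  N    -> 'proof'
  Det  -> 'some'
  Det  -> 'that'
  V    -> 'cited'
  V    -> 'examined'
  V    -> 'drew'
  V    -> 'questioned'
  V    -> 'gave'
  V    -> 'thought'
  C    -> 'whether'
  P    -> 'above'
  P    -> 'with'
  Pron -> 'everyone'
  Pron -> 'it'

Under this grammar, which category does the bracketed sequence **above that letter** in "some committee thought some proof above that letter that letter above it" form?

PP

S
  NP
    Det: some
    N: committee
  VP
    V: thought
    NP
      NP
        Det: some
        N: proof
      PP
        P: above
        NP
          Det: that
          N: letter
    NP
      NP
        Det: that
        N: letter
      PP
        P: above
        NP
          Pron: it
The span 'above that letter' is the PP node built by PP → P NP.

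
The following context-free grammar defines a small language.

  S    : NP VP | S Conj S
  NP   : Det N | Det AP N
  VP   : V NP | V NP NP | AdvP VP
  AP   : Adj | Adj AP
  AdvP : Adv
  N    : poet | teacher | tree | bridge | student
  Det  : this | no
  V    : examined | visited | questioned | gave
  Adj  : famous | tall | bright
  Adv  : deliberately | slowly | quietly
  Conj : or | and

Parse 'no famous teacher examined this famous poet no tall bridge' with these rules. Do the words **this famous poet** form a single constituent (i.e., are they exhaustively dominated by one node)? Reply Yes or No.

[S [NP [Det no] [AP [Adj famous]] [N teacher]] [VP [V examined] [NP [Det this] [AP [Adj famous]] [N poet]] [NP [Det no] [AP [Adj tall]] [N bridge]]]]
The words 'this famous poet' are exhaustively dominated by a single NP node (built by NP → Det AP N), so they form a constituent.

Yes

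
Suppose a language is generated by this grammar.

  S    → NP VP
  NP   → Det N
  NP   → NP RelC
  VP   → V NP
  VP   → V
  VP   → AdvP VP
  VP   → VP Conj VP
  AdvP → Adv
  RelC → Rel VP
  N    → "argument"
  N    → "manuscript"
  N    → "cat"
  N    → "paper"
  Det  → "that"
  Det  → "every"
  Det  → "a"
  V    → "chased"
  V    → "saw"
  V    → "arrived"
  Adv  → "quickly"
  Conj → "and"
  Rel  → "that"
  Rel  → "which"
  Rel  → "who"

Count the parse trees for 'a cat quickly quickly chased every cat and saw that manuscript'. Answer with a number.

Two of the 3 distinct bracketings:
[S [NP [Det a] [N cat]] [VP [AdvP [Adv quickly]] [VP [AdvP [Adv quickly]] [VP [VP [V chased] [NP [Det every] [N cat]]] [Conj and] [VP [V saw] [NP [Det that] [N manuscript]]]]]]]
[S [NP [Det a] [N cat]] [VP [AdvP [Adv quickly]] [VP [VP [AdvP [Adv quickly]] [VP [V chased] [NP [Det every] [N cat]]]] [Conj and] [VP [V saw] [NP [Det that] [N manuscript]]]]]]
The trees differ in how a recursive rule is bracketed over the same span.

3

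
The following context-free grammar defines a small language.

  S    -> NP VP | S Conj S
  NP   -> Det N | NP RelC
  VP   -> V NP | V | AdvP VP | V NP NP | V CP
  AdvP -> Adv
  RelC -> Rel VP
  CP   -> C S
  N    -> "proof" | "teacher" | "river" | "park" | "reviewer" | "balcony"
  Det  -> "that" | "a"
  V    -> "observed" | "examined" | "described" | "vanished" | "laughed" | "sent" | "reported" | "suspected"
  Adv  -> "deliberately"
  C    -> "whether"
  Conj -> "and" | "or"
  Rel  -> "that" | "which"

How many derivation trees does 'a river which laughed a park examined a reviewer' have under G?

[S [NP [NP [Det a] [N river]] [RelC [Rel which] [VP [V laughed] [NP [Det a] [N park]]]]] [VP [V examined] [NP [Det a] [N reviewer]]]]
No rule offers an alternative attachment or grouping for any span, so this is the only derivation.

1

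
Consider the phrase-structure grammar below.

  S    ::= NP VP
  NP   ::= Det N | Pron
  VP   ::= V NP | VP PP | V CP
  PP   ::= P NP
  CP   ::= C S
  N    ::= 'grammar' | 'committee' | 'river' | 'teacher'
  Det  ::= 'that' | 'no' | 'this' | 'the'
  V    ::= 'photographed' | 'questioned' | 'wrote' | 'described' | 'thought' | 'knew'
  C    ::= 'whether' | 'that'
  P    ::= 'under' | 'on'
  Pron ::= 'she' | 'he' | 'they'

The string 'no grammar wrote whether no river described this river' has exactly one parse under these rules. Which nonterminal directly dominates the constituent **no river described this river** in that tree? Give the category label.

S
  NP
    Det: no
    N: grammar
  VP
    V: wrote
    CP
      C: whether
      S
        NP
          Det: no
          N: river
        VP
          V: described
          NP
            Det: this
            N: river
The span 'no river described this river' is the S node built by S → NP VP.
Its mother is the CP built by CP → C S.

CP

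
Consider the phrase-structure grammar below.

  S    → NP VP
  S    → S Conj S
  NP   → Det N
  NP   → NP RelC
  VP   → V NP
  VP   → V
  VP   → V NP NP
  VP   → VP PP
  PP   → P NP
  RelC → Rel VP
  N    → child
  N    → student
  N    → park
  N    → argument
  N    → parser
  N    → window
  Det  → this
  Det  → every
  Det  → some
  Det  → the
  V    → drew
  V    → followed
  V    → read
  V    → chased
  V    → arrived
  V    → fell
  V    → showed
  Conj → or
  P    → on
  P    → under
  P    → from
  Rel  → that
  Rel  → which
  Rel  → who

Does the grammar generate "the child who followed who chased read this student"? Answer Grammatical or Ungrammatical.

S
  NP
    NP
      NP
        Det: the
        N: child
      RelC
        Rel: who
        VP
          V: followed
    RelC
      Rel: who
      VP
        V: chased
  VP
    V: read
    NP
      Det: this
      N: student
The bracketing above is licensed at every node by one of the given productions, with S at the root.

Grammatical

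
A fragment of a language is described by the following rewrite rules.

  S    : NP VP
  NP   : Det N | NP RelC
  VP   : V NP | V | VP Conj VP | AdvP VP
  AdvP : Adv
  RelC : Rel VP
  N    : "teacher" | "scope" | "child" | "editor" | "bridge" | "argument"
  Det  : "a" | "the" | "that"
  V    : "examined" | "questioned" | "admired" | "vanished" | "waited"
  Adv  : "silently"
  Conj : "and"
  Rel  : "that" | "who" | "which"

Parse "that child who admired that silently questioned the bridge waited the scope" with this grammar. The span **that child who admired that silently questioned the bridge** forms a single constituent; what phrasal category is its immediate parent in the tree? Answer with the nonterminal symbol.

S
  NP
    NP
      NP
        Det: that
        N: child
      RelC
        Rel: who
        VP
          V: admired
    RelC
      Rel: that
      VP
        AdvP
          Adv: silently
        VP
          V: questioned
          NP
            Det: the
            N: bridge
  VP
    V: waited
    NP
      Det: the
      N: scope
The span 'that child who admired that silently questioned the bridge' is the NP node built by NP → NP RelC.
Its mother is the S built by S → NP VP.

S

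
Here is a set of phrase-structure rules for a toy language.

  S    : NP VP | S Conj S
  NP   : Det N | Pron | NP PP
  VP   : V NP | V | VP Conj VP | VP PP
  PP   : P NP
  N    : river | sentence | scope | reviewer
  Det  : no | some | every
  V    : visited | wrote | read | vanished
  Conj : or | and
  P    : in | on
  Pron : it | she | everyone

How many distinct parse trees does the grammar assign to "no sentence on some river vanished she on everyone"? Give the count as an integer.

The two bracketings:
[S [NP [NP [Det no] [N sentence]] [PP [P on] [NP [Det some] [N river]]]] [VP [V vanished] [NP [NP [Pron she]] [PP [P on] [NP [Pron everyone]]]]]]
[S [NP [NP [Det no] [N sentence]] [PP [P on] [NP [Det some] [N river]]]] [VP [VP [V vanished] [NP [Pron she]]] [PP [P on] [NP [Pron everyone]]]]]
The difference turns on whether VP → VP PP is used at the relevant span, versus an alternative expansion of VP.

2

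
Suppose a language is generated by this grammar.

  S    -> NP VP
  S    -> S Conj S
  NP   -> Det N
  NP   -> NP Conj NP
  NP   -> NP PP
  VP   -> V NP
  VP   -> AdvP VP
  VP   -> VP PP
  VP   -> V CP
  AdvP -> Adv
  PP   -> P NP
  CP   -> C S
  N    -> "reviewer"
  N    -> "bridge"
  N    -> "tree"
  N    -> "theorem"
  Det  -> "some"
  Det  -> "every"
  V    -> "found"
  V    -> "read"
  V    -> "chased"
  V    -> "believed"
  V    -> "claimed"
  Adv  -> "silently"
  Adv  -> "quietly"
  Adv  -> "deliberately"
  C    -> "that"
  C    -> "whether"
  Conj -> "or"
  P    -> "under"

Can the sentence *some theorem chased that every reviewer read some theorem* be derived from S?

Grammatical

S
  NP
    Det: some
    N: theorem
  VP
    V: chased
    CP
      C: that
      S
        NP
          Det: every
          N: reviewer
        VP
          V: read
          NP
            Det: some
            N: theorem
Each bracket corresponds to one application of a listed rule, so the string is derivable from S.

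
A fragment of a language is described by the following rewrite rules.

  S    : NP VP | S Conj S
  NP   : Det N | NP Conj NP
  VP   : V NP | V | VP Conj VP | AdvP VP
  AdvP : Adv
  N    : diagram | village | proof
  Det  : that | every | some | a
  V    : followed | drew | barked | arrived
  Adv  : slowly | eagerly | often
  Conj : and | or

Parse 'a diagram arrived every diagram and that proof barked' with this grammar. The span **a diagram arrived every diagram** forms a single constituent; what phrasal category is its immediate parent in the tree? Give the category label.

S

S
  S
    NP
      Det: a
      N: diagram
    VP
      V: arrived
      NP
        Det: every
        N: diagram
  Conj: and
  S
    NP
      Det: that
      N: proof
    VP
      V: barked
The span 'a diagram arrived every diagram' is the S node built by S → NP VP.
Its mother is the S built by S → S Conj S.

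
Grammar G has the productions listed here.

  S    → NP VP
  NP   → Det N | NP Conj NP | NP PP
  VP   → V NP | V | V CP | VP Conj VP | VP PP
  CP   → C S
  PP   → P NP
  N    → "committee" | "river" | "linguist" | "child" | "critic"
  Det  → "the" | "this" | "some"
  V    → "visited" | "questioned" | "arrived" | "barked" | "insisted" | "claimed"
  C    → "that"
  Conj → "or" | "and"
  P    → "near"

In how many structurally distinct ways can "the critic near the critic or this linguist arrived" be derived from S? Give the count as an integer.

The two bracketings:
[S [NP [NP [NP [Det the] [N critic]] [PP [P near] [NP [Det the] [N critic]]]] [Conj or] [NP [Det this] [N linguist]]] [VP [V arrived]]]
[S [NP [NP [Det the] [N critic]] [PP [P near] [NP [NP [Det the] [N critic]] [Conj or] [NP [Det this] [N linguist]]]]] [VP [V arrived]]]
The trees differ in how a recursive rule is bracketed over the same span.

2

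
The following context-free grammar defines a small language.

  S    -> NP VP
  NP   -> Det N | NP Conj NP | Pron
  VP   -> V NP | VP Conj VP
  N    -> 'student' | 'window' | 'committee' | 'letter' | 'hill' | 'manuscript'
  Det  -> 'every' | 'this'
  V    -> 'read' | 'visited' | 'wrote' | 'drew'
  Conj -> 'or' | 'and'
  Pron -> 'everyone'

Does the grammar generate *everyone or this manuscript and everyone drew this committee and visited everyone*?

Grammatical

S
  NP
    NP
      Pron: everyone
    Conj: or
    NP
      NP
        Det: this
        N: manuscript
      Conj: and
      NP
        Pron: everyone
  VP
    VP
      V: drew
      NP
        Det: this
        N: committee
    Conj: and
    VP
      V: visited
      NP
        Pron: everyone
The bracketing above is licensed at every node by one of the given productions, with S at the root.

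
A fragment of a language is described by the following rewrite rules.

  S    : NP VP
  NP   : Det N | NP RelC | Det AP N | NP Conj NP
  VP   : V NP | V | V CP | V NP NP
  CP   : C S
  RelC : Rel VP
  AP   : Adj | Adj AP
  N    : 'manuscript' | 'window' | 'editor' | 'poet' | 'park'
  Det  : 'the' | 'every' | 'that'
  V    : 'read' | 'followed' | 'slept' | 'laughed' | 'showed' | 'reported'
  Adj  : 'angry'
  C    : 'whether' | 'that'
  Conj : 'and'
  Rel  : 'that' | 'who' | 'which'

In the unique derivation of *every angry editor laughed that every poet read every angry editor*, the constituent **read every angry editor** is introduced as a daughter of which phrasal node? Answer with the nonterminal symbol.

S
  NP
    Det: every
    AP
      Adj: angry
    N: editor
  VP
    V: laughed
    CP
      C: that
      S
        NP
          Det: every
          N: poet
        VP
          V: read
          NP
            Det: every
            AP
              Adj: angry
            N: editor
The span 'read every angry editor' is the VP node built by VP → V NP.
Its mother is the S built by S → NP VP.

S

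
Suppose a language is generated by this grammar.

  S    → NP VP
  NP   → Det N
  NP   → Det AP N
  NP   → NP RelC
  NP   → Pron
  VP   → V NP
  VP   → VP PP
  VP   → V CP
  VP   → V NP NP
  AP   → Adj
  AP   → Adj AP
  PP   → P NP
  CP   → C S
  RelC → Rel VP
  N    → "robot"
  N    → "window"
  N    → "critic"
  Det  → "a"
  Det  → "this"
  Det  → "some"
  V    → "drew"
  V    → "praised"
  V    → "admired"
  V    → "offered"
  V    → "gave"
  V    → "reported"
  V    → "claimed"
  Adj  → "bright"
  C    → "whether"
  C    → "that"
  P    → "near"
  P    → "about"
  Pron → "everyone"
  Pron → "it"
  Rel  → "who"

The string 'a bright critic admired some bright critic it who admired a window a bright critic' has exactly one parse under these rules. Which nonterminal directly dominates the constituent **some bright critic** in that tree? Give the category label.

[S [NP [Det a] [AP [Adj bright]] [N critic]] [VP [V admired] [NP [Det some] [AP [Adj bright]] [N critic]] [NP [NP [Pron it]] [RelC [Rel who] [VP [V admired] [NP [Det a] [N window]] [NP [Det a] [AP [Adj bright]] [N critic]]]]]]]
The span 'some bright critic' is the NP node built by NP → Det AP N.
Its mother is the VP built by VP → V NP NP.

VP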